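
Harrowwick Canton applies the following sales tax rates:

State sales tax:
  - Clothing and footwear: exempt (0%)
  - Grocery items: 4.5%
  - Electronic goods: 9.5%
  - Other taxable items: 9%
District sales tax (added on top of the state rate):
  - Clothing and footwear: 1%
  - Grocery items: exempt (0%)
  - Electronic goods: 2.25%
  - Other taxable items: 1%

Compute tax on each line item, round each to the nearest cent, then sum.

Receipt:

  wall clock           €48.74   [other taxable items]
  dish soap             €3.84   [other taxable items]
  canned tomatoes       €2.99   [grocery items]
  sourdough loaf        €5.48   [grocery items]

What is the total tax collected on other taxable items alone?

Wall clock €48.74: other taxable items → 9% + 1% district = 10% → €4.87
Dish soap €3.84: other taxable items → 9% + 1% district = 10% → €0.38
Tax on other taxable items = €4.87 + €0.38 = €5.25

€5.25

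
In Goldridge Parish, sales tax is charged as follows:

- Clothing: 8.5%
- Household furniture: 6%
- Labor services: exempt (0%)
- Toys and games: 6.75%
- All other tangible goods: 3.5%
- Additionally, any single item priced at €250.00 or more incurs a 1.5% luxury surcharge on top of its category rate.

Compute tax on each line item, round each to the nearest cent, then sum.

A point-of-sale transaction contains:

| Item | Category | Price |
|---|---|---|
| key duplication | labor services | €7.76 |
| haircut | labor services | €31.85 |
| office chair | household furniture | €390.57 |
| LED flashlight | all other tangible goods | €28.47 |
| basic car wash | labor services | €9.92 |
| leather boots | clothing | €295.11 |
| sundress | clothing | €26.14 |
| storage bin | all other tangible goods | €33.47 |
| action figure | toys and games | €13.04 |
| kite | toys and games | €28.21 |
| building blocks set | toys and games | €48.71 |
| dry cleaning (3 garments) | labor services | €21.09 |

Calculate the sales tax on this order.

Key duplication €7.76: labor services → 0% → €0.00
Haircut €31.85: labor services → 0% → €0.00
Office chair €390.57: household furniture → 6% + 1.5% surcharge = 7.5% → €29.29
LED flashlight €28.47: all other tangible goods → 3.5% → €1.00
Basic car wash €9.92: labor services → 0% → €0.00
Leather boots €295.11: clothing → 8.5% + 1.5% surcharge = 10% → €29.51
Sundress €26.14: clothing → 8.5% → €2.22
Storage bin €33.47: all other tangible goods → 3.5% → €1.17
Action figure €13.04: toys and games → 6.75% → €0.88
Kite €28.21: toys and games → 6.75% → €1.90
Building blocks set €48.71: toys and games → 6.75% → €3.29
Dry cleaning (3 garments) €21.09: labor services → 0% → €0.00
Total tax = €29.29 + €1.00 + €29.51 + €2.22 + €1.17 + €0.88 + €1.90 + €3.29 = €69.26

€69.26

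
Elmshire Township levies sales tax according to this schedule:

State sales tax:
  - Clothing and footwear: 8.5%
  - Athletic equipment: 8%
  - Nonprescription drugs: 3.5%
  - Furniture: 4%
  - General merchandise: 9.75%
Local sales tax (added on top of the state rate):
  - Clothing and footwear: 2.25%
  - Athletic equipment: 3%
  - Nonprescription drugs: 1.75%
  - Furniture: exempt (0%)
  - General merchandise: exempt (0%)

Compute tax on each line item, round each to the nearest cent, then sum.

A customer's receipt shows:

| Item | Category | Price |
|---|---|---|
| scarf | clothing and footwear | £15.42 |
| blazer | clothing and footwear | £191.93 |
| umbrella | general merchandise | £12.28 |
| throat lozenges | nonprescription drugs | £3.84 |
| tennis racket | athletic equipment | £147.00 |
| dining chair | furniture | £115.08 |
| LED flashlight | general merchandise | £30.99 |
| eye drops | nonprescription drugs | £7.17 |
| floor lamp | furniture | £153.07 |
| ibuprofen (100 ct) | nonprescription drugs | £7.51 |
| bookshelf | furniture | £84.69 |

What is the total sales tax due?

£57.76

Scarf £15.42: clothing and footwear → 8.5% + 2.25% local = 10.75% → £1.66
Blazer £191.93: clothing and footwear → 8.5% + 2.25% local = 10.75% → £20.63
Umbrella £12.28: general merchandise → 9.75% + 0% local = 9.75% → £1.20
Throat lozenges £3.84: nonprescription drugs → 3.5% + 1.75% local = 5.25% → £0.20
Tennis racket £147.00: athletic equipment → 8% + 3% local = 11% → £16.17
Dining chair £115.08: furniture → 4% + 0% local = 4% → £4.60
LED flashlight £30.99: general merchandise → 9.75% + 0% local = 9.75% → £3.02
Eye drops £7.17: nonprescription drugs → 3.5% + 1.75% local = 5.25% → £0.38
Floor lamp £153.07: furniture → 4% + 0% local = 4% → £6.12
Ibuprofen (100 ct) £7.51: nonprescription drugs → 3.5% + 1.75% local = 5.25% → £0.39
Bookshelf £84.69: furniture → 4% + 0% local = 4% → £3.39
Total tax = £1.66 + £20.63 + £1.20 + £0.20 + £16.17 + £4.60 + £3.02 + £0.38 + £6.12 + £0.39 + £3.39 = £57.76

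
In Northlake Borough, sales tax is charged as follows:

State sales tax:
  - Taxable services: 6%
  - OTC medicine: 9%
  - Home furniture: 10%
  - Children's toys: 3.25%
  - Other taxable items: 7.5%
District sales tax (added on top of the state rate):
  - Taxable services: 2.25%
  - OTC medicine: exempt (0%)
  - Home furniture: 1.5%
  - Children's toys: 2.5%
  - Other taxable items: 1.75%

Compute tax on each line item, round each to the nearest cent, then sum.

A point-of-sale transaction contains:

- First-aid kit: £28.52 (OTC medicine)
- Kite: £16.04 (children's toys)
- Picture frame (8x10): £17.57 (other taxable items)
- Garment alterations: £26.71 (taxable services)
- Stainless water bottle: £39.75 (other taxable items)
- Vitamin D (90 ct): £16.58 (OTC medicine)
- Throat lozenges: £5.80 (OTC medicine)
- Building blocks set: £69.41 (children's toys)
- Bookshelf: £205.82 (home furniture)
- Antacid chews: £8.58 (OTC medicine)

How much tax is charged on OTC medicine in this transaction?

£5.35

First-aid kit £28.52: OTC medicine → 9% + 0% district = 9% → £2.57
Vitamin D (90 ct) £16.58: OTC medicine → 9% + 0% district = 9% → £1.49
Throat lozenges £5.80: OTC medicine → 9% + 0% district = 9% → £0.52
Antacid chews £8.58: OTC medicine → 9% + 0% district = 9% → £0.77
Tax on OTC medicine = £2.57 + £1.49 + £0.52 + £0.77 = £5.35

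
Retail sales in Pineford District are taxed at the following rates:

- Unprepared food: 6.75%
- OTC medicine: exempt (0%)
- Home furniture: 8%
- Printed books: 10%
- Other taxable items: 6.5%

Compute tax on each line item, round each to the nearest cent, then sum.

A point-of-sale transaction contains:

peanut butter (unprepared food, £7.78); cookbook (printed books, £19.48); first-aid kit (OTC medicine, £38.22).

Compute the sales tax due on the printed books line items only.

£1.95

Cookbook £19.48: printed books → 10% → £1.95
Tax on printed books = £1.95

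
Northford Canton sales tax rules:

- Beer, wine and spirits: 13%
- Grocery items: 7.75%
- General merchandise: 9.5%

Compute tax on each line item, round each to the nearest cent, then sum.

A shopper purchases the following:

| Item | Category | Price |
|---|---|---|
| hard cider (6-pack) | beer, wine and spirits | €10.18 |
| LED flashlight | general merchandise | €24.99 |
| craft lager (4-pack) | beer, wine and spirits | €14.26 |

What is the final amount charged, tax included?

€54.97

Hard cider (6-pack) €10.18: beer, wine and spirits → 13% → €1.32
LED flashlight €24.99: general merchandise → 9.5% → €2.37
Craft lager (4-pack) €14.26: beer, wine and spirits → 13% → €1.85
Subtotal = €49.43; tax = €5.54; total due = €54.97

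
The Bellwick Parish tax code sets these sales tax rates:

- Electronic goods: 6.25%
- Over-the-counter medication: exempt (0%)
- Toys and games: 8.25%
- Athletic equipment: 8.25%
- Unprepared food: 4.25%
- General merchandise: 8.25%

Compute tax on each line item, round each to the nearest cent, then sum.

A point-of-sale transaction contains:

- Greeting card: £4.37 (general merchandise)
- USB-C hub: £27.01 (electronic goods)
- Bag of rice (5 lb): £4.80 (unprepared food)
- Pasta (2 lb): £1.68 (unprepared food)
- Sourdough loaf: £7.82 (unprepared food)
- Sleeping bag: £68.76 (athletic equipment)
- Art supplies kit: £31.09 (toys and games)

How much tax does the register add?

Greeting card £4.37: general merchandise → 8.25% → £0.36
USB-C hub £27.01: electronic goods → 6.25% → £1.69
Bag of rice (5 lb) £4.80: unprepared food → 4.25% → £0.20
Pasta (2 lb) £1.68: unprepared food → 4.25% → £0.07
Sourdough loaf £7.82: unprepared food → 4.25% → £0.33
Sleeping bag £68.76: athletic equipment → 8.25% → £5.67
Art supplies kit £31.09: toys and games → 8.25% → £2.56
Total tax = £0.36 + £1.69 + £0.20 + £0.07 + £0.33 + £5.67 + £2.56 = £10.88

£10.88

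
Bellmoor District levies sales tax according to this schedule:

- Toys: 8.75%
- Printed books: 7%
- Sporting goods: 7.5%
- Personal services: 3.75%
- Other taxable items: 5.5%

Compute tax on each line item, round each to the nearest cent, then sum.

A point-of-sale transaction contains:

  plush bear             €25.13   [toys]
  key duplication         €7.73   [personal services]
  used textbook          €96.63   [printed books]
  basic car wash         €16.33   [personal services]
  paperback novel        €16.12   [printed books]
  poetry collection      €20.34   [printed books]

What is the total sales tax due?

€12.41

Plush bear €25.13: toys → 8.75% → €2.20
Key duplication €7.73: personal services → 3.75% → €0.29
Used textbook €96.63: printed books → 7% → €6.76
Basic car wash €16.33: personal services → 3.75% → €0.61
Paperback novel €16.12: printed books → 7% → €1.13
Poetry collection €20.34: printed books → 7% → €1.42
Total tax = €2.20 + €0.29 + €6.76 + €0.61 + €1.13 + €1.42 = €12.41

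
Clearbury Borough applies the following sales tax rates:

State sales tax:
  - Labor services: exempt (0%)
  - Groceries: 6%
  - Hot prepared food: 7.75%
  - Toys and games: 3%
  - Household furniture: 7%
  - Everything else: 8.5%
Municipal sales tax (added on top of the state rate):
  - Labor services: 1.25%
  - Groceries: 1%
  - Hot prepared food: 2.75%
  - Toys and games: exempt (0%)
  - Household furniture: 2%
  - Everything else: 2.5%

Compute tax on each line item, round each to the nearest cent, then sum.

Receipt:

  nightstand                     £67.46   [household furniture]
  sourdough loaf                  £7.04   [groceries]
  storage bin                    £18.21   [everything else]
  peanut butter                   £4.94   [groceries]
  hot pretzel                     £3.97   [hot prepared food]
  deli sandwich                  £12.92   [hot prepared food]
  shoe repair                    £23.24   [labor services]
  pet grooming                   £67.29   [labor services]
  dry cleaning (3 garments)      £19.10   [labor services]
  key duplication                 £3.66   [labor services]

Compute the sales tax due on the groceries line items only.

£0.84

Sourdough loaf £7.04: groceries → 6% + 1% municipal = 7% → £0.49
Peanut butter £4.94: groceries → 6% + 1% municipal = 7% → £0.35
Tax on groceries = £0.49 + £0.35 = £0.84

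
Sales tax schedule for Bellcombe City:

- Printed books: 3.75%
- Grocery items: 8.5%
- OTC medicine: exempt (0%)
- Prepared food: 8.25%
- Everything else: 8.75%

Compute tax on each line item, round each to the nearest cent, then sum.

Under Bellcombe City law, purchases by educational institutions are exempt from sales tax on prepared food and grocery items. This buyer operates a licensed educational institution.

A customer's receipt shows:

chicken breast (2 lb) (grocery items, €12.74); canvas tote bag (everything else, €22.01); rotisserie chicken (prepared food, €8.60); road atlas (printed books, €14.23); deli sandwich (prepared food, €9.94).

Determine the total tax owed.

Chicken breast (2 lb) €12.74: grocery items, buyer-exempt → 0% → €0.00
Canvas tote bag €22.01: everything else → 8.75% → €1.93
Rotisserie chicken €8.60: prepared food, buyer-exempt → 0% → €0.00
Road atlas €14.23: printed books → 3.75% → €0.53
Deli sandwich €9.94: prepared food, buyer-exempt → 0% → €0.00
Total tax = €1.93 + €0.53 = €2.46

€2.46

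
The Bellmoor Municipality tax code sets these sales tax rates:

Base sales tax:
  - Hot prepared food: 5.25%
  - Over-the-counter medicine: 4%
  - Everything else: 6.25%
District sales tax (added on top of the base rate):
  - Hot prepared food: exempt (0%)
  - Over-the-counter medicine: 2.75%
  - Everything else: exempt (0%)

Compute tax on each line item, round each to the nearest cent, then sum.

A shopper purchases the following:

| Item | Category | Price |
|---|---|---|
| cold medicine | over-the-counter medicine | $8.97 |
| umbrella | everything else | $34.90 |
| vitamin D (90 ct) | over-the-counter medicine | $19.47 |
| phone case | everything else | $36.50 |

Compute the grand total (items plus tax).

$106.22

Cold medicine $8.97: over-the-counter medicine → 4% + 2.75% district = 6.75% → $0.61
Umbrella $34.90: everything else → 6.25% + 0% district = 6.25% → $2.18
Vitamin D (90 ct) $19.47: over-the-counter medicine → 4% + 2.75% district = 6.75% → $1.31
Phone case $36.50: everything else → 6.25% + 0% district = 6.25% → $2.28
Subtotal = $99.84; tax = $6.38; total due = $106.22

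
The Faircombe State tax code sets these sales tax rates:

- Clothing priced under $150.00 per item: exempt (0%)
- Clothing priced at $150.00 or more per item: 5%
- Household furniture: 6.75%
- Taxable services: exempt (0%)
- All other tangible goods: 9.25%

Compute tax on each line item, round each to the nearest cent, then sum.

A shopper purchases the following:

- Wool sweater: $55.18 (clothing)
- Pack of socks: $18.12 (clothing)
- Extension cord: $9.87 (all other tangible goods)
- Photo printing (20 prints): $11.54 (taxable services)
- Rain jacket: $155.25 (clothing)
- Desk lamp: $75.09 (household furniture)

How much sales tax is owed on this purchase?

Wool sweater $55.18: clothing, under $150.00 → 0% → $0.00
Pack of socks $18.12: clothing, under $150.00 → 0% → $0.00
Extension cord $9.87: all other tangible goods → 9.25% → $0.91
Photo printing (20 prints) $11.54: taxable services → 0% → $0.00
Rain jacket $155.25: clothing, $150.00 or more → 5% → $7.76
Desk lamp $75.09: household furniture → 6.75% → $5.07
Total tax = $0.91 + $7.76 + $5.07 = $13.74

$13.74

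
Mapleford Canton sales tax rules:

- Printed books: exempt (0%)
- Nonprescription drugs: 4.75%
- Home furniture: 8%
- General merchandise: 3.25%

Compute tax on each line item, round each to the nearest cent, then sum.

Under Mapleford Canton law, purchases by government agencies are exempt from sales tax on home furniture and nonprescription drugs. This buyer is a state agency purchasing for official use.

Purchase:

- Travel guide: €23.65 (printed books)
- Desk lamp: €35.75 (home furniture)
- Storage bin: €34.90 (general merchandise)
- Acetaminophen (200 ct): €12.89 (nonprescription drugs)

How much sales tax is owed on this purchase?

€1.13

Travel guide €23.65: printed books → 0% → €0.00
Desk lamp €35.75: home furniture, buyer-exempt → 0% → €0.00
Storage bin €34.90: general merchandise → 3.25% → €1.13
Acetaminophen (200 ct) €12.89: nonprescription drugs, buyer-exempt → 0% → €0.00
Total tax = €1.13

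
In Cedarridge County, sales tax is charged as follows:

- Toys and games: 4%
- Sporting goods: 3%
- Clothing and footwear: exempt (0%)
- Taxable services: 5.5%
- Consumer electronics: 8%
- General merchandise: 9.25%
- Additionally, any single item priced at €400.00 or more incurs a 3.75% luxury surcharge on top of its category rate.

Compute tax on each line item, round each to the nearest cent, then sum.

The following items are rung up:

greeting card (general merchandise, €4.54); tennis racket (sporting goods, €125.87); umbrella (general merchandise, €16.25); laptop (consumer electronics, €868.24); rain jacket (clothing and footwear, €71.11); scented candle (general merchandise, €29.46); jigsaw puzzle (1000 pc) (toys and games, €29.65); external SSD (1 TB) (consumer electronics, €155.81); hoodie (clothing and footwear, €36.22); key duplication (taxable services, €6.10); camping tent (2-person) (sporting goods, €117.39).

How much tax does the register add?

Greeting card €4.54: general merchandise → 9.25% → €0.42
Tennis racket €125.87: sporting goods → 3% → €3.78
Umbrella €16.25: general merchandise → 9.25% → €1.50
Laptop €868.24: consumer electronics → 8% + 3.75% surcharge = 11.75% → €102.02
Rain jacket €71.11: clothing and footwear → 0% → €0.00
Scented candle €29.46: general merchandise → 9.25% → €2.73
Jigsaw puzzle (1000 pc) €29.65: toys and games → 4% → €1.19
External SSD (1 TB) €155.81: consumer electronics → 8% → €12.46
Hoodie €36.22: clothing and footwear → 0% → €0.00
Key duplication €6.10: taxable services → 5.5% → €0.34
Camping tent (2-person) €117.39: sporting goods → 3% → €3.52
Total tax = €0.42 + €3.78 + €1.50 + €102.02 + €2.73 + €1.19 + €12.46 + €0.34 + €3.52 = €127.96

€127.96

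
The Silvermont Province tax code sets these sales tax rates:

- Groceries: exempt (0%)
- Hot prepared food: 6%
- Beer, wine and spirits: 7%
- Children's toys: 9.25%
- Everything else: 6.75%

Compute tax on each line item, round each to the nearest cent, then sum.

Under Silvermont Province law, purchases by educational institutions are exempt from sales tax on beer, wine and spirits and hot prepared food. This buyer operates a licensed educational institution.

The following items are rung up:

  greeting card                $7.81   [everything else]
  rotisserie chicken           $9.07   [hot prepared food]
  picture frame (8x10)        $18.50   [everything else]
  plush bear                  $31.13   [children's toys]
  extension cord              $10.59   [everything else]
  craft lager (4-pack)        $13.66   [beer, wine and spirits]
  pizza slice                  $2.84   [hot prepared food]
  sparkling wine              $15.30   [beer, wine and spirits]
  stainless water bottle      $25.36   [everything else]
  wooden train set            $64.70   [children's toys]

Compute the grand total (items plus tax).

$212.02

Greeting card $7.81: everything else → 6.75% → $0.53
Rotisserie chicken $9.07: hot prepared food, buyer-exempt → 0% → $0.00
Picture frame (8x10) $18.50: everything else → 6.75% → $1.25
Plush bear $31.13: children's toys → 9.25% → $2.88
Extension cord $10.59: everything else → 6.75% → $0.71
Craft lager (4-pack) $13.66: beer, wine and spirits, buyer-exempt → 0% → $0.00
Pizza slice $2.84: hot prepared food, buyer-exempt → 0% → $0.00
Sparkling wine $15.30: beer, wine and spirits, buyer-exempt → 0% → $0.00
Stainless water bottle $25.36: everything else → 6.75% → $1.71
Wooden train set $64.70: children's toys → 9.25% → $5.98
Subtotal = $198.96; tax = $13.06; total due = $212.02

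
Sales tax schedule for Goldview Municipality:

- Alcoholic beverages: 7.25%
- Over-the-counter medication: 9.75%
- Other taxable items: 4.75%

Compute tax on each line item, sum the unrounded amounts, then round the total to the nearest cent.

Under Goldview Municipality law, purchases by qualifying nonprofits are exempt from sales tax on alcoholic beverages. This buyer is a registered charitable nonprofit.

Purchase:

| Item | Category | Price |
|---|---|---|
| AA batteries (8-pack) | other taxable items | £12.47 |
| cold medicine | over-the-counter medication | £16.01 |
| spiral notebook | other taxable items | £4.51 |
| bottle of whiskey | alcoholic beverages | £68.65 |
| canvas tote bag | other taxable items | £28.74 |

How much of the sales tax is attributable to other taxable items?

AA batteries (8-pack) £12.47: other taxable items → 4.75% → £0.592325
Spiral notebook £4.51: other taxable items → 4.75% → £0.214225
Canvas tote bag £28.74: other taxable items → 4.75% → £1.36515
Tax on other taxable items: unrounded sum = £2.1717 → £2.17

£2.17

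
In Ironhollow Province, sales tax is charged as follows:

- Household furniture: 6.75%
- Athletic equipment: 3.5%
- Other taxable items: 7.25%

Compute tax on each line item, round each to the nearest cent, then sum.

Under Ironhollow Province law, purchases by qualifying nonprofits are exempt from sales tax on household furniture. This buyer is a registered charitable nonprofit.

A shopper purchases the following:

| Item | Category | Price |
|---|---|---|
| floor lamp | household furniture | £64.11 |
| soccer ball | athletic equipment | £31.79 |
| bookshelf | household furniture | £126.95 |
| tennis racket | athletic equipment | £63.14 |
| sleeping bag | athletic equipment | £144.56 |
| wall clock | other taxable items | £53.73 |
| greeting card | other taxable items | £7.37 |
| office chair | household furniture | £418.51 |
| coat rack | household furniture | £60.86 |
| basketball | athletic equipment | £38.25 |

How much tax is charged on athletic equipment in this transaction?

£9.72

Soccer ball £31.79: athletic equipment → 3.5% → £1.11
Tennis racket £63.14: athletic equipment → 3.5% → £2.21
Sleeping bag £144.56: athletic equipment → 3.5% → £5.06
Basketball £38.25: athletic equipment → 3.5% → £1.34
Tax on athletic equipment = £1.11 + £2.21 + £5.06 + £1.34 = £9.72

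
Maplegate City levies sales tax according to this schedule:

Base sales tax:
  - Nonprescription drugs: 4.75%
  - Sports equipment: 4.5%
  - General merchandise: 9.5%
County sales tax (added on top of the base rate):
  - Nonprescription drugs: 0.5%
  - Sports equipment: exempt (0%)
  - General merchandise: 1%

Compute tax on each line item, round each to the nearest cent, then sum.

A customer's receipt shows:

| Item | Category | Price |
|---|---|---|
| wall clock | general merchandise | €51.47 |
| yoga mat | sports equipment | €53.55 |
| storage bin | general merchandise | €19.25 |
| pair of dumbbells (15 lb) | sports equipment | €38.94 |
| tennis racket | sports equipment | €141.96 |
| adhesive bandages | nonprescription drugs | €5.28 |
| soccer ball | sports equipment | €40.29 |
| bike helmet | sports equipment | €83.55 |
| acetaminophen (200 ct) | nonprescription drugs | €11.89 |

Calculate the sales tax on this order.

Wall clock €51.47: general merchandise → 9.5% + 1% county = 10.5% → €5.40
Yoga mat €53.55: sports equipment → 4.5% + 0% county = 4.5% → €2.41
Storage bin €19.25: general merchandise → 9.5% + 1% county = 10.5% → €2.02
Pair of dumbbells (15 lb) €38.94: sports equipment → 4.5% + 0% county = 4.5% → €1.75
Tennis racket €141.96: sports equipment → 4.5% + 0% county = 4.5% → €6.39
Adhesive bandages €5.28: nonprescription drugs → 4.75% + 0.5% county = 5.25% → €0.28
Soccer ball €40.29: sports equipment → 4.5% + 0% county = 4.5% → €1.81
Bike helmet €83.55: sports equipment → 4.5% + 0% county = 4.5% → €3.76
Acetaminophen (200 ct) €11.89: nonprescription drugs → 4.75% + 0.5% county = 5.25% → €0.62
Total tax = €5.40 + €2.41 + €2.02 + €1.75 + €6.39 + €0.28 + €1.81 + €3.76 + €0.62 = €24.44

€24.44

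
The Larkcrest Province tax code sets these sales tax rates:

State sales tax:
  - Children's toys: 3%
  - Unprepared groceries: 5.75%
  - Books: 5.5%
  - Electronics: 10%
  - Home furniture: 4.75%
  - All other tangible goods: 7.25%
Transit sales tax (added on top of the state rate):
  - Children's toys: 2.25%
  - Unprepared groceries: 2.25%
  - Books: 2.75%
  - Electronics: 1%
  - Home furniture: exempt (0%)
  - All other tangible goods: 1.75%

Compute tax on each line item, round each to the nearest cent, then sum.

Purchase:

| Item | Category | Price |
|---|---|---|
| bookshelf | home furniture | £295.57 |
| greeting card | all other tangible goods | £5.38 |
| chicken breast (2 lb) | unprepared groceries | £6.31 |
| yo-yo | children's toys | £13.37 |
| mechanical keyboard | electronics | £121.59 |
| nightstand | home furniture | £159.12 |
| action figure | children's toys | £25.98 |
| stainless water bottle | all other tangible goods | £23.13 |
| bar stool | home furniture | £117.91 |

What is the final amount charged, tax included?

Bookshelf £295.57: home furniture → 4.75% + 0% transit = 4.75% → £14.04
Greeting card £5.38: all other tangible goods → 7.25% + 1.75% transit = 9% → £0.48
Chicken breast (2 lb) £6.31: unprepared groceries → 5.75% + 2.25% transit = 8% → £0.50
Yo-yo £13.37: children's toys → 3% + 2.25% transit = 5.25% → £0.70
Mechanical keyboard £121.59: electronics → 10% + 1% transit = 11% → £13.37
Nightstand £159.12: home furniture → 4.75% + 0% transit = 4.75% → £7.56
Action figure £25.98: children's toys → 3% + 2.25% transit = 5.25% → £1.36
Stainless water bottle £23.13: all other tangible goods → 7.25% + 1.75% transit = 9% → £2.08
Bar stool £117.91: home furniture → 4.75% + 0% transit = 4.75% → £5.60
Subtotal = £768.36; tax = £45.69; total due = £814.05

£814.05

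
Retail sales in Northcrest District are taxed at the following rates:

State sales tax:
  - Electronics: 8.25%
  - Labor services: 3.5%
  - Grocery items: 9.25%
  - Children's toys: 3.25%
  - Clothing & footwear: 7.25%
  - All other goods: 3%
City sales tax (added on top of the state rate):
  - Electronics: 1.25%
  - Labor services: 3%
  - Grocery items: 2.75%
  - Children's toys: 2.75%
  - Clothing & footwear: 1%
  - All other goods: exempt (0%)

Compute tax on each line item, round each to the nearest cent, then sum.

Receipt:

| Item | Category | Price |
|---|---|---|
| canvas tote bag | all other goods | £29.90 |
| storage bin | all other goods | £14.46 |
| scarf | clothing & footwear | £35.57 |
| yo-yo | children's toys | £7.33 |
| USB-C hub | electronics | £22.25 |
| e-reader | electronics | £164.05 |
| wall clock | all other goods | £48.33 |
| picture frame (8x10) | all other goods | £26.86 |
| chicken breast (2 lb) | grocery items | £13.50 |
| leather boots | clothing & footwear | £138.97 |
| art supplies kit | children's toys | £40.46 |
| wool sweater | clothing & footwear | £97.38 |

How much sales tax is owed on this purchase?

£48.20

Canvas tote bag £29.90: all other goods → 3% + 0% city = 3% → £0.90
Storage bin £14.46: all other goods → 3% + 0% city = 3% → £0.43
Scarf £35.57: clothing & footwear → 7.25% + 1% city = 8.25% → £2.93
Yo-yo £7.33: children's toys → 3.25% + 2.75% city = 6% → £0.44
USB-C hub £22.25: electronics → 8.25% + 1.25% city = 9.5% → £2.11
E-reader £164.05: electronics → 8.25% + 1.25% city = 9.5% → £15.58
Wall clock £48.33: all other goods → 3% + 0% city = 3% → £1.45
Picture frame (8x10) £26.86: all other goods → 3% + 0% city = 3% → £0.81
Chicken breast (2 lb) £13.50: grocery items → 9.25% + 2.75% city = 12% → £1.62
Leather boots £138.97: clothing & footwear → 7.25% + 1% city = 8.25% → £11.47
Art supplies kit £40.46: children's toys → 3.25% + 2.75% city = 6% → £2.43
Wool sweater £97.38: clothing & footwear → 7.25% + 1% city = 8.25% → £8.03
Total tax = £0.90 + £0.43 + £2.93 + £0.44 + £2.11 + £15.58 + £1.45 + £0.81 + £1.62 + £11.47 + £2.43 + £8.03 = £48.20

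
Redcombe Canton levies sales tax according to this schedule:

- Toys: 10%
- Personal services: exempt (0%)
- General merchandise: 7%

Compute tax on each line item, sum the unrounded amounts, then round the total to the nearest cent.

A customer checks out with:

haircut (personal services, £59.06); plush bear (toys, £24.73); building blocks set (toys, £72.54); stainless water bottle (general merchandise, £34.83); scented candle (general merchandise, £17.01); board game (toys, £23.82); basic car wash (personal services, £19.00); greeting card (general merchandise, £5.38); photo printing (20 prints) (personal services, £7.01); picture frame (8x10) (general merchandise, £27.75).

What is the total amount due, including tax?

Haircut £59.06: personal services → 0% → £0.00
Plush bear £24.73: toys → 10% → £2.473
Building blocks set £72.54: toys → 10% → £7.254
Stainless water bottle £34.83: general merchandise → 7% → £2.4381
Scented candle £17.01: general merchandise → 7% → £1.1907
Board game £23.82: toys → 10% → £2.382
Basic car wash £19.00: personal services → 0% → £0.00
Greeting card £5.38: general merchandise → 7% → £0.3766
Photo printing (20 prints) £7.01: personal services → 0% → £0.00
Picture frame (8x10) £27.75: general merchandise → 7% → £1.9425
Subtotal = £291.13; unrounded tax = £18.0569 → £18.06; total due = £309.19

£309.19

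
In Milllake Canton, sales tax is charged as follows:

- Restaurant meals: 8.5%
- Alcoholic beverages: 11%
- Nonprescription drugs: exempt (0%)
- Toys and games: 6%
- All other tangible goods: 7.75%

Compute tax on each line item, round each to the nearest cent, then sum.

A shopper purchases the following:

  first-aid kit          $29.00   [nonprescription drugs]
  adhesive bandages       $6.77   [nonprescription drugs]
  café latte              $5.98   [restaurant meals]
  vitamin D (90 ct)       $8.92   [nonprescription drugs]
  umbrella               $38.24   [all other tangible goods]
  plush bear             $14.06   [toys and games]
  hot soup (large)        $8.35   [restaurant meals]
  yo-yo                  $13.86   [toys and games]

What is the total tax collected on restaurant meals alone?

Café latte $5.98: restaurant meals → 8.5% → $0.51
Hot soup (large) $8.35: restaurant meals → 8.5% → $0.71
Tax on restaurant meals = $0.51 + $0.71 = $1.22

$1.22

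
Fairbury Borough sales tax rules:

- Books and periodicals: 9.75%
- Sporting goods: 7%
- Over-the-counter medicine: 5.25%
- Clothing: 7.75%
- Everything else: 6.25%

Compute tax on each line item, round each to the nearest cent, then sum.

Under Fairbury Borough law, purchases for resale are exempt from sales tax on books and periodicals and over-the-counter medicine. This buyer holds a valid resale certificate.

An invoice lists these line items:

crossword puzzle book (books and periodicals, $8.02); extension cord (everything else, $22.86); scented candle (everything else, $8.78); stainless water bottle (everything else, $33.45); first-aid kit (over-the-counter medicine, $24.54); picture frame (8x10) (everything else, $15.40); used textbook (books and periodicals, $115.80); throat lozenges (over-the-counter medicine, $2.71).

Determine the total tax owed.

Crossword puzzle book $8.02: books and periodicals, buyer-exempt → 0% → $0.00
Extension cord $22.86: everything else → 6.25% → $1.43
Scented candle $8.78: everything else → 6.25% → $0.55
Stainless water bottle $33.45: everything else → 6.25% → $2.09
First-aid kit $24.54: over-the-counter medicine, buyer-exempt → 0% → $0.00
Picture frame (8x10) $15.40: everything else → 6.25% → $0.96
Used textbook $115.80: books and periodicals, buyer-exempt → 0% → $0.00
Throat lozenges $2.71: over-the-counter medicine, buyer-exempt → 0% → $0.00
Total tax = $1.43 + $0.55 + $2.09 + $0.96 = $5.03

$5.03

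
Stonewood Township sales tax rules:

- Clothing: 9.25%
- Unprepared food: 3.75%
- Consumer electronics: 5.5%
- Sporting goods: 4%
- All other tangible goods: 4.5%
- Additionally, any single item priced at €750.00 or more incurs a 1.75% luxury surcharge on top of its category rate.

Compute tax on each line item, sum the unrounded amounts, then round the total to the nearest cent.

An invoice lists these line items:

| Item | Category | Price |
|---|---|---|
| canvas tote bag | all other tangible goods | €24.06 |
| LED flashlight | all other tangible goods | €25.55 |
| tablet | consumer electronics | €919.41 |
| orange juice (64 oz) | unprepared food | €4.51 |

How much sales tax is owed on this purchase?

€69.06

Canvas tote bag €24.06: all other tangible goods → 4.5% → €1.0827
LED flashlight €25.55: all other tangible goods → 4.5% → €1.14975
Tablet €919.41: consumer electronics → 5.5% + 1.75% surcharge = 7.25% → €66.657225
Orange juice (64 oz) €4.51: unprepared food → 3.75% → €0.169125
Unrounded tax sum = €69.0588 → €69.06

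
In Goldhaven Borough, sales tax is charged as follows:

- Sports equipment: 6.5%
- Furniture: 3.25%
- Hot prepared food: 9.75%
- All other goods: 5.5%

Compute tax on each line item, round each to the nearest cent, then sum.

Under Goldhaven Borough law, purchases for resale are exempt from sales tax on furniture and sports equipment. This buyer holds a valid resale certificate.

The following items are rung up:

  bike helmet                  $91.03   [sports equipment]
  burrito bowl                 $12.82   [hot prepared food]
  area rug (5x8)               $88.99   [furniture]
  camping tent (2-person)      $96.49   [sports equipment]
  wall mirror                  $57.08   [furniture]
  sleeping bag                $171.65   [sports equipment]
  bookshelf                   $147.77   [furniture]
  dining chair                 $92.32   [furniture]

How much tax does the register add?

$1.25

Bike helmet $91.03: sports equipment, buyer-exempt → 0% → $0.00
Burrito bowl $12.82: hot prepared food → 9.75% → $1.25
Area rug (5x8) $88.99: furniture, buyer-exempt → 0% → $0.00
Camping tent (2-person) $96.49: sports equipment, buyer-exempt → 0% → $0.00
Wall mirror $57.08: furniture, buyer-exempt → 0% → $0.00
Sleeping bag $171.65: sports equipment, buyer-exempt → 0% → $0.00
Bookshelf $147.77: furniture, buyer-exempt → 0% → $0.00
Dining chair $92.32: furniture, buyer-exempt → 0% → $0.00
Total tax = $1.25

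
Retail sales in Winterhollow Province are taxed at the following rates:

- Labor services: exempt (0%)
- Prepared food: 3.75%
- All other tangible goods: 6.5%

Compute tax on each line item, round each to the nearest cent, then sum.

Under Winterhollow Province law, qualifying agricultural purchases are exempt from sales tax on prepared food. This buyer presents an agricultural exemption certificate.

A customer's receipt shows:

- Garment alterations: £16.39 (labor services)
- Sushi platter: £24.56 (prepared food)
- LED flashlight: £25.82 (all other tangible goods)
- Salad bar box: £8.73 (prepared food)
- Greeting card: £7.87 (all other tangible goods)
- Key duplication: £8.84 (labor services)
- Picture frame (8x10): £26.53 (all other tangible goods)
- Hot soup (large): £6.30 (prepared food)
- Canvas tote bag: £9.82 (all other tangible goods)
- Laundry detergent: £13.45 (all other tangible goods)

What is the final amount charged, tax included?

£153.73

Garment alterations £16.39: labor services → 0% → £0.00
Sushi platter £24.56: prepared food, buyer-exempt → 0% → £0.00
LED flashlight £25.82: all other tangible goods → 6.5% → £1.68
Salad bar box £8.73: prepared food, buyer-exempt → 0% → £0.00
Greeting card £7.87: all other tangible goods → 6.5% → £0.51
Key duplication £8.84: labor services → 0% → £0.00
Picture frame (8x10) £26.53: all other tangible goods → 6.5% → £1.72
Hot soup (large) £6.30: prepared food, buyer-exempt → 0% → £0.00
Canvas tote bag £9.82: all other tangible goods → 6.5% → £0.64
Laundry detergent £13.45: all other tangible goods → 6.5% → £0.87
Subtotal = £148.31; tax = £5.42; total due = £153.73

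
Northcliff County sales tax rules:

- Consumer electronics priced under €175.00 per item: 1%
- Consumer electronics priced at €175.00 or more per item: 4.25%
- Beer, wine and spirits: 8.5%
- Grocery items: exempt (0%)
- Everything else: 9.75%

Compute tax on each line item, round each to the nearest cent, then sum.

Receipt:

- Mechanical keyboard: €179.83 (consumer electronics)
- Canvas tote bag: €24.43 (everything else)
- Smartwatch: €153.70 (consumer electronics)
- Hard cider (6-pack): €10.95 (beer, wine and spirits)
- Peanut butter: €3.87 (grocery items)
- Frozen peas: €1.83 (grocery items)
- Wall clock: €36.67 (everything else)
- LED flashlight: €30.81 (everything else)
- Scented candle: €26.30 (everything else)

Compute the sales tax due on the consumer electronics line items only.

€9.18

Mechanical keyboard €179.83: consumer electronics, €175.00 or more → 4.25% → €7.64
Smartwatch €153.70: consumer electronics, under €175.00 → 1% → €1.54
Tax on consumer electronics = €7.64 + €1.54 = €9.18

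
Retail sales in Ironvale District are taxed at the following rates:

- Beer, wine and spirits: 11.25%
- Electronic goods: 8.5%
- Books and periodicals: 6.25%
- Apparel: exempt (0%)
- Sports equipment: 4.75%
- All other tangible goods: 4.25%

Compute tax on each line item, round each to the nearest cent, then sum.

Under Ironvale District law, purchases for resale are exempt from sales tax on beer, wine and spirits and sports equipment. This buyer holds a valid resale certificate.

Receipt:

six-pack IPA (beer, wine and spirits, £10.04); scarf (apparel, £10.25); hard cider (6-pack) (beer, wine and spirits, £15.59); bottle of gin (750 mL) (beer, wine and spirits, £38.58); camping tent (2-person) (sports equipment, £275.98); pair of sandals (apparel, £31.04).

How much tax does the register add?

£0.00

Six-pack IPA £10.04: beer, wine and spirits, buyer-exempt → 0% → £0.00
Scarf £10.25: apparel → 0% → £0.00
Hard cider (6-pack) £15.59: beer, wine and spirits, buyer-exempt → 0% → £0.00
Bottle of gin (750 mL) £38.58: beer, wine and spirits, buyer-exempt → 0% → £0.00
Camping tent (2-person) £275.98: sports equipment, buyer-exempt → 0% → £0.00
Pair of sandals £31.04: apparel → 0% → £0.00
Total tax = £0.00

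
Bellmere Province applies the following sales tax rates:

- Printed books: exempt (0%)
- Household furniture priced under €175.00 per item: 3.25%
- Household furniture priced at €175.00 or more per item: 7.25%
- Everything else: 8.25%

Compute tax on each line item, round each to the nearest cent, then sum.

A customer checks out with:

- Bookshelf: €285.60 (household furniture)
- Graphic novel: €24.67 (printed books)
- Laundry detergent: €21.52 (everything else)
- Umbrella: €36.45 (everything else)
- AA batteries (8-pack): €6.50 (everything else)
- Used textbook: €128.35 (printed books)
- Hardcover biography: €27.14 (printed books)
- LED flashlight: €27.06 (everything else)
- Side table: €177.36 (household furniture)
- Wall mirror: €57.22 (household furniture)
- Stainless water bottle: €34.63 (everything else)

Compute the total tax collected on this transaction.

€45.85

Bookshelf €285.60: household furniture, €175.00 or more → 7.25% → €20.71
Graphic novel €24.67: printed books → 0% → €0.00
Laundry detergent €21.52: everything else → 8.25% → €1.78
Umbrella €36.45: everything else → 8.25% → €3.01
AA batteries (8-pack) €6.50: everything else → 8.25% → €0.54
Used textbook €128.35: printed books → 0% → €0.00
Hardcover biography €27.14: printed books → 0% → €0.00
LED flashlight €27.06: everything else → 8.25% → €2.23
Side table €177.36: household furniture, €175.00 or more → 7.25% → €12.86
Wall mirror €57.22: household furniture, under €175.00 → 3.25% → €1.86
Stainless water bottle €34.63: everything else → 8.25% → €2.86
Total tax = €20.71 + €1.78 + €3.01 + €0.54 + €2.23 + €12.86 + €1.86 + €2.86 = €45.85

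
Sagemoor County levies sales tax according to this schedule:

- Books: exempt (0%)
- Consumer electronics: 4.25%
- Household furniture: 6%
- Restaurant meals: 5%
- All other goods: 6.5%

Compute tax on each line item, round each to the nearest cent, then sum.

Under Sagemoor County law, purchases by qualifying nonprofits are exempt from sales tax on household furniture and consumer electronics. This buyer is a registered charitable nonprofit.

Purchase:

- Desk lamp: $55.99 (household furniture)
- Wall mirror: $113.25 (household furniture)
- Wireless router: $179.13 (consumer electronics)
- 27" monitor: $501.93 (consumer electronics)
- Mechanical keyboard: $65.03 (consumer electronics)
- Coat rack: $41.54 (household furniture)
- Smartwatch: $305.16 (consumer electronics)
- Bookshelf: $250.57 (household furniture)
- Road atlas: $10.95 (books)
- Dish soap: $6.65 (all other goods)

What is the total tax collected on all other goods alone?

Dish soap $6.65: all other goods → 6.5% → $0.43
Tax on all other goods = $0.43

$0.43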